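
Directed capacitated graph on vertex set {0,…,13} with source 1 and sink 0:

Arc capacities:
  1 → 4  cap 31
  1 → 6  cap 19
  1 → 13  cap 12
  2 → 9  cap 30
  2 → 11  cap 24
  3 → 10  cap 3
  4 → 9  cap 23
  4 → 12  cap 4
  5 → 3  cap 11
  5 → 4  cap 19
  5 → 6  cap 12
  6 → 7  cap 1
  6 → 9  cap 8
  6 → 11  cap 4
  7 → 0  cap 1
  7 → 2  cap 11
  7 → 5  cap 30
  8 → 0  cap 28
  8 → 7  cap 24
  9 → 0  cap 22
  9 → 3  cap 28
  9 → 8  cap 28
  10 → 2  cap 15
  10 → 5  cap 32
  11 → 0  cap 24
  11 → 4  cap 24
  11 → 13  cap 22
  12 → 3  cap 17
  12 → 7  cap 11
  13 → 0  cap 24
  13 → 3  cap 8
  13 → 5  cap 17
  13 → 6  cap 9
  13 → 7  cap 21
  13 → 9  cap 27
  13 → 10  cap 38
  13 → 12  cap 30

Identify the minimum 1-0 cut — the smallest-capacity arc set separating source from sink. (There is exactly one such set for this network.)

augment #1: 1→13→0 push 12
augment #2: 1→4→9→0 push 22
augment #3: 1→6→7→0 push 1
augment #4: 1→6→11→0 push 4
augment #5: 1→4→9→8→0 push 1
augment #6: 1→6→9→8→0 push 8
augment #7: 1→4→12→7→2→11→0 push 4
max flow = 52; residual-reachable set from 1 gives S-side
cut edges (S→T): {(1,13), (4,9), (4,12), (6,7), (6,9), (6,11)} total cap 52

Min-cut arcs: {(1,13), (4,9), (4,12), (6,7), (6,9), (6,11)} (total capacity 52)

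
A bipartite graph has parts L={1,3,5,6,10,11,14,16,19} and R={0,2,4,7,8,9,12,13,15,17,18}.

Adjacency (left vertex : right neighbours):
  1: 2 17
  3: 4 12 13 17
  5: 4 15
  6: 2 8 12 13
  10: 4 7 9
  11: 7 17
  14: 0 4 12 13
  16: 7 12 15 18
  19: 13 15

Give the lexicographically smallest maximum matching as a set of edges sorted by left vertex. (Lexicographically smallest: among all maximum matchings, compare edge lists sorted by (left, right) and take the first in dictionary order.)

|M| = 9 (so the lex-smallest maximum matching has 9 edges)
process left vertices in ascending order; for each, take the smallest-labelled available neighbour that still permits 9 edges overall, or leave it unmatched if none does
lex-smallest matching: {1-2, 3-4, 5-15, 6-8, 10-7, 11-17, 14-0, 16-12, 19-13}

Lex-smallest maximum matching: {(1,2), (3,4), (5,15), (6,8), (10,7), (11,17), (14,0), (16,12), (19,13)}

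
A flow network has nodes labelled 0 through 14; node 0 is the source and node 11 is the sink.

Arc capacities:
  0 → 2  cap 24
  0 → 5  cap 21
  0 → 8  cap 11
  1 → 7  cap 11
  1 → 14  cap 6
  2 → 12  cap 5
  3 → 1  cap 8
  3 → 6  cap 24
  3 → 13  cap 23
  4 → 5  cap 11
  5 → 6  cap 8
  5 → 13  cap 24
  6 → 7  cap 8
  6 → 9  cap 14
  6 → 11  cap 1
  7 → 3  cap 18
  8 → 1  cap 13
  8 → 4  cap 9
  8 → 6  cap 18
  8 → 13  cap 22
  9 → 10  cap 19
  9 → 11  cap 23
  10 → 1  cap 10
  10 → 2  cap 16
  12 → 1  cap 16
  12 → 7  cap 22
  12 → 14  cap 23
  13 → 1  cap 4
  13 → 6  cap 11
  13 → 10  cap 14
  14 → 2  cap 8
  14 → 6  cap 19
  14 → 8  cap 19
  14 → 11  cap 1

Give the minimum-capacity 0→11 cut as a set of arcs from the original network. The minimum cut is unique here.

augment #1: 0→5→6→11 push 1
augment #2: 0→2→12→14→11 push 1
augment #3: 0→5→6→9→11 push 7
augment #4: 0→8→6→9→11 push 7
max flow = 16; residual-reachable set from 0 gives S-side
cut edges (S→T): {(6,9), (6,11), (14,11)} total cap 16

Min-cut arcs: {(6,9), (6,11), (14,11)} (total capacity 16)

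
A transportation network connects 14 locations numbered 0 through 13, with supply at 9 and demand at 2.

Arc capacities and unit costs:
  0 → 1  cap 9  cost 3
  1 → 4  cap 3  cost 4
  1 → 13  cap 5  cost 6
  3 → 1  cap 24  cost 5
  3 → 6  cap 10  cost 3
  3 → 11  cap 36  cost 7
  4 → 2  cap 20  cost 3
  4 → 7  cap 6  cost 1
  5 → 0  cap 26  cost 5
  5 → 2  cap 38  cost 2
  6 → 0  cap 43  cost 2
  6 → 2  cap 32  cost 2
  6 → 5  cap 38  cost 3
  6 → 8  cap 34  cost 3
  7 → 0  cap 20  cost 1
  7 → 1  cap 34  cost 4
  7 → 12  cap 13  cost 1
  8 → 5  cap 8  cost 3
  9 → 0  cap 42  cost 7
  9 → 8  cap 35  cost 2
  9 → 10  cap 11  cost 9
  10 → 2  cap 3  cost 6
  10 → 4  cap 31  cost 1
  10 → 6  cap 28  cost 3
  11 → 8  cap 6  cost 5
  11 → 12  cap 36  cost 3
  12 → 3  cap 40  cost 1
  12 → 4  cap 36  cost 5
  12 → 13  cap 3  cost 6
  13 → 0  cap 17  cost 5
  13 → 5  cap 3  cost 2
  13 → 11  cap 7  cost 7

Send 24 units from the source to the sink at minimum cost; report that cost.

shortest-cost path #1: 9→8→5→2 push 8 @ unit cost 7 (adds 56)
shortest-cost path #2: 9→10→4→2 push 11 @ unit cost 13 (adds 143)
shortest-cost path #3: 9→0→1→4→2 push 3 @ unit cost 17 (adds 51)
shortest-cost path #4: 9→0→1→13→5→2 push 2 @ unit cost 20 (adds 40)
total cost = 290

Minimum cost for 24 units: 290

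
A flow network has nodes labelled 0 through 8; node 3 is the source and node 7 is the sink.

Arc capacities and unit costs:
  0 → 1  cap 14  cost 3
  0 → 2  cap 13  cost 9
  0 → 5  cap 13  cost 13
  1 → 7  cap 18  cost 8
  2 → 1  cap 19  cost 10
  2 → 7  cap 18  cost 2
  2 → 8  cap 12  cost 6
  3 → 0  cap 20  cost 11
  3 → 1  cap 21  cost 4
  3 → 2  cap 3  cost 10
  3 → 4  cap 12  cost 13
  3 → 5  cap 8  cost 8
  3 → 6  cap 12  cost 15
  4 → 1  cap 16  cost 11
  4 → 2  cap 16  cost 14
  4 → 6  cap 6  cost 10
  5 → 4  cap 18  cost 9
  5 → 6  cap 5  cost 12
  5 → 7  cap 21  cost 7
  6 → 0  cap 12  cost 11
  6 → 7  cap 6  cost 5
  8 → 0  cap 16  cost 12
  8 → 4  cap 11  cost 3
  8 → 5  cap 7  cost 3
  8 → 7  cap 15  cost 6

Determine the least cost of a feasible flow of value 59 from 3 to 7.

Minimum cost for 59 units: 1129

shortest-cost path #1: 3→1→7 push 18 @ unit cost 12 (adds 216)
shortest-cost path #2: 3→2→7 push 3 @ unit cost 12 (adds 36)
shortest-cost path #3: 3→5→7 push 8 @ unit cost 15 (adds 120)
shortest-cost path #4: 3→6→7 push 6 @ unit cost 20 (adds 120)
shortest-cost path #5: 3→0→2→7 push 13 @ unit cost 22 (adds 286)
shortest-cost path #6: 3→4→2→7 push 2 @ unit cost 29 (adds 58)
shortest-cost path #7: 3→0→5→7 push 7 @ unit cost 31 (adds 217)
shortest-cost path #8: 3→4→2→0→5→7 push 2 @ unit cost 38 (adds 76)
total cost = 1129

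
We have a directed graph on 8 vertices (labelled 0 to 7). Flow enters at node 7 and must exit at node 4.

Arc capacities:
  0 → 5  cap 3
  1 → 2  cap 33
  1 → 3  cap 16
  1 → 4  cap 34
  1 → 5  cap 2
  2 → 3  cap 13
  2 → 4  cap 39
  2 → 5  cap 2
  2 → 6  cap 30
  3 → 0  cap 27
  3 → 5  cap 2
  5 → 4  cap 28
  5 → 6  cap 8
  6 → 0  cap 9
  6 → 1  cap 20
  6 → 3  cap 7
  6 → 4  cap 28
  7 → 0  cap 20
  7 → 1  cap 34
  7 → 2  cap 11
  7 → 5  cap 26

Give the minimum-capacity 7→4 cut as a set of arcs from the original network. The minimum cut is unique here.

Min-cut arcs: {(0,5), (7,1), (7,2), (7,5)} (total capacity 74)

augment #1: 7→1→4 push 34
augment #2: 7→2→4 push 11
augment #3: 7→5→4 push 26
augment #4: 7→0→5→4 push 2
augment #5: 7→0→5→6→4 push 1
max flow = 74; residual-reachable set from 7 gives S-side
cut edges (S→T): {(0,5), (7,1), (7,2), (7,5)} total cap 74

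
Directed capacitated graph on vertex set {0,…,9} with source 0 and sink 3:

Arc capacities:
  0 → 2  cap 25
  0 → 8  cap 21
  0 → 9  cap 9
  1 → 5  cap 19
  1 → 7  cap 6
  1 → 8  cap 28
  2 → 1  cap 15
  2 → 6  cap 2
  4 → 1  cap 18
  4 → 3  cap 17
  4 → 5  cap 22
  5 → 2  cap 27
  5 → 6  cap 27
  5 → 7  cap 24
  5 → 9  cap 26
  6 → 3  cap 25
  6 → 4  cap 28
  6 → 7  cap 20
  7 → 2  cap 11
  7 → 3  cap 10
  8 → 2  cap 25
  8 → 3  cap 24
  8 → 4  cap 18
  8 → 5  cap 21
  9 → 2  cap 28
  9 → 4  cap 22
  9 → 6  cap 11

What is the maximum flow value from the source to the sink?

augment #1: 0→8→3 bottleneck 21, total now 21
augment #2: 0→2→6→3 bottleneck 2, total now 23
augment #3: 0→9→4→3 bottleneck 9, total now 32
augment #4: 0→2→1→7→3 bottleneck 6, total now 38
augment #5: 0→2→1→8→3 bottleneck 3, total now 41
augment #6: 0→2→1→5→6→3 bottleneck 6, total now 47

Maximum flow value: 47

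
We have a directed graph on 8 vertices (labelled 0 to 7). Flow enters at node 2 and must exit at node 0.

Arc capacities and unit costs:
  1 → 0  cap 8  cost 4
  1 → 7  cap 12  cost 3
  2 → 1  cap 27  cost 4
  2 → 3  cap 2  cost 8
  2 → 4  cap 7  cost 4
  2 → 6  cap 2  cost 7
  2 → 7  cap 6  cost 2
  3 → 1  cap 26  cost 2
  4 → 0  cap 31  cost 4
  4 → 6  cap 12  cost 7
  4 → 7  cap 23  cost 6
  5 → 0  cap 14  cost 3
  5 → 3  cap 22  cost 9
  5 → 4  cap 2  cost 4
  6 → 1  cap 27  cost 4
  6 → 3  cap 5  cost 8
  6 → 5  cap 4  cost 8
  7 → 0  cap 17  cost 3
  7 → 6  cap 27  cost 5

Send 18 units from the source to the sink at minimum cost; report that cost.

Minimum cost for 18 units: 126

shortest-cost path #1: 2→7→0 push 6 @ unit cost 5 (adds 30)
shortest-cost path #2: 2→4→0 push 7 @ unit cost 8 (adds 56)
shortest-cost path #3: 2→1→0 push 5 @ unit cost 8 (adds 40)
total cost = 126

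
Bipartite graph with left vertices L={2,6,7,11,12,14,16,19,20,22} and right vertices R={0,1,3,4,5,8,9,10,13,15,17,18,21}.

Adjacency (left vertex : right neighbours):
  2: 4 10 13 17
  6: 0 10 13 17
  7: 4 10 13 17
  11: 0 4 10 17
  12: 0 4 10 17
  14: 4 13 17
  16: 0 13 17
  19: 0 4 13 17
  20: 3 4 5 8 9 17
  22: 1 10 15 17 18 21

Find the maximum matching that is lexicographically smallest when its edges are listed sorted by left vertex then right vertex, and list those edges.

|M| = 7 (so the lex-smallest maximum matching has 7 edges)
process left vertices in ascending order; for each, take the smallest-labelled available neighbour that still permits 7 edges overall, or leave it unmatched if none does
lex-smallest matching: {2-4, 6-0, 7-10, 11-17, 14-13, 20-3, 22-1}

Lex-smallest maximum matching: {(2,4), (6,0), (7,10), (11,17), (14,13), (20,3), (22,1)}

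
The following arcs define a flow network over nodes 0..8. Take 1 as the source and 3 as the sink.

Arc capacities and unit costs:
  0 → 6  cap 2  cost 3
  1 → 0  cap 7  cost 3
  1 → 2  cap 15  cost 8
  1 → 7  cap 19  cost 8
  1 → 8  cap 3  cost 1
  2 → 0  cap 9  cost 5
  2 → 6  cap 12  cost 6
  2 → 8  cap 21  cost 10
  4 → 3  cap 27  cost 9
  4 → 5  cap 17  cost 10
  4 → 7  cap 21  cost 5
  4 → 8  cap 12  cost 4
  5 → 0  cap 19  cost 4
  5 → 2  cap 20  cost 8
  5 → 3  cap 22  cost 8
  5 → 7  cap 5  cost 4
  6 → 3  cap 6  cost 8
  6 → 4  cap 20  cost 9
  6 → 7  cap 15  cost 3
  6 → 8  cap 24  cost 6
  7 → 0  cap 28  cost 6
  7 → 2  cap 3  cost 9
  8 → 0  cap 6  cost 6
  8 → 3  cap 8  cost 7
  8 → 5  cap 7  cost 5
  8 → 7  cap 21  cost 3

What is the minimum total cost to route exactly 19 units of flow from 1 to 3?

shortest-cost path #1: 1→8→3 push 3 @ unit cost 8 (adds 24)
shortest-cost path #2: 1→0→6→3 push 2 @ unit cost 14 (adds 28)
shortest-cost path #3: 1→2→6→3 push 4 @ unit cost 22 (adds 88)
shortest-cost path #4: 1→2→8→3 push 5 @ unit cost 25 (adds 125)
shortest-cost path #5: 1→2→8→5→3 push 5 @ unit cost 31 (adds 155)
total cost = 420

Minimum cost for 19 units: 420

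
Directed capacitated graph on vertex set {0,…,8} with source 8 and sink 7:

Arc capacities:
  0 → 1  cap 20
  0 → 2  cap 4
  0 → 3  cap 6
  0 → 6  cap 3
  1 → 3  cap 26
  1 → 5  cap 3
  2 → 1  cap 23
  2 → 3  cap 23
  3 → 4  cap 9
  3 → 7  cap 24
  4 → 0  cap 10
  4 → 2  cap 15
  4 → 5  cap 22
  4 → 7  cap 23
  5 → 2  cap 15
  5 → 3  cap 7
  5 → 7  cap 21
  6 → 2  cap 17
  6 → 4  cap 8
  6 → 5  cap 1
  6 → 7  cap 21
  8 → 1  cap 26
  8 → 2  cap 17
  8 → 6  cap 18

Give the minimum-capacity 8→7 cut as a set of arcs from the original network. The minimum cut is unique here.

Min-cut arcs: {(1,5), (3,4), (3,7), (8,6)} (total capacity 54)

augment #1: 8→6→7 push 18
augment #2: 8→1→3→7 push 24
augment #3: 8→1→5→7 push 2
augment #4: 8→2→1→5→7 push 1
augment #5: 8→2→3→4→7 push 9
max flow = 54; residual-reachable set from 8 gives S-side
cut edges (S→T): {(1,5), (3,4), (3,7), (8,6)} total cap 54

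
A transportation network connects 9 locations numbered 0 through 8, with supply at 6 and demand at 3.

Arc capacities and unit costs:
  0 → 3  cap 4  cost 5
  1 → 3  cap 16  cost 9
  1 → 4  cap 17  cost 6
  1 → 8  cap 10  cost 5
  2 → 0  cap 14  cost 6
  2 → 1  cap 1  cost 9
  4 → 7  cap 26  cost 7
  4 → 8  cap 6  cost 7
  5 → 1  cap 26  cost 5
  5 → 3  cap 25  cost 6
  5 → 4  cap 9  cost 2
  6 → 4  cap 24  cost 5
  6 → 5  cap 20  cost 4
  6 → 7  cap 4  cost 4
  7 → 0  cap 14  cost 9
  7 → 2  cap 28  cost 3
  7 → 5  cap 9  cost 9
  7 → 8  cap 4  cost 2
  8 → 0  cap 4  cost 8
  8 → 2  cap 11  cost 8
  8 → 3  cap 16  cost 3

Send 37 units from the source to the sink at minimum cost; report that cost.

Minimum cost for 37 units: 511

shortest-cost path #1: 6→7→8→3 push 4 @ unit cost 9 (adds 36)
shortest-cost path #2: 6→5→3 push 20 @ unit cost 10 (adds 200)
shortest-cost path #3: 6→4→8→3 push 6 @ unit cost 15 (adds 90)
shortest-cost path #4: 6→4→7→0→3 push 4 @ unit cost 26 (adds 104)
shortest-cost path #5: 6→4→7→5→3 push 3 @ unit cost 27 (adds 81)
total cost = 511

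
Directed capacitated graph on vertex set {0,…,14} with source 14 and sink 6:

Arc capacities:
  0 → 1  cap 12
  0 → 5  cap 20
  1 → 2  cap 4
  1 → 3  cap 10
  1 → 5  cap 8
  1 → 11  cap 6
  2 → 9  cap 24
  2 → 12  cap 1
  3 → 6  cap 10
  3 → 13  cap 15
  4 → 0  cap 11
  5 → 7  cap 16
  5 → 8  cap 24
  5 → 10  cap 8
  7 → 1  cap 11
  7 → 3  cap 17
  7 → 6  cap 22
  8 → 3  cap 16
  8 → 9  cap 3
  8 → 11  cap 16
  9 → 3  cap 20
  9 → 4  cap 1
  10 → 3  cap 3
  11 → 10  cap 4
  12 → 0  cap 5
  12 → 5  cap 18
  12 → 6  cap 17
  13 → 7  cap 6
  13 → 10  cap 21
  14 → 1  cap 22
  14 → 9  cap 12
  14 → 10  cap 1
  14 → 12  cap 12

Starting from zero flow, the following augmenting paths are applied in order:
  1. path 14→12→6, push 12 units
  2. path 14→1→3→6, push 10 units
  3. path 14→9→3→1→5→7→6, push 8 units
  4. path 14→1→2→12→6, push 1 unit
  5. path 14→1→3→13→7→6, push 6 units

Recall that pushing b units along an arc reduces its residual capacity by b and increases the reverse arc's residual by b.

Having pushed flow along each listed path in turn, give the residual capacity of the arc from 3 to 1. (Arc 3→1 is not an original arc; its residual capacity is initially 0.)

Residual capacity of (3,1): 8

after path 1 (14→12→6, push 12): res(3,1)=0
after path 2 (14→1→3→6, push 10): res(3,1)=10
after path 3 (14→9→3→1→5→7→6, push 8): res(3,1)=2
after path 4 (14→1→2→12→6, push 1): res(3,1)=2
after path 5 (14→1→3→13→7→6, push 6): res(3,1)=8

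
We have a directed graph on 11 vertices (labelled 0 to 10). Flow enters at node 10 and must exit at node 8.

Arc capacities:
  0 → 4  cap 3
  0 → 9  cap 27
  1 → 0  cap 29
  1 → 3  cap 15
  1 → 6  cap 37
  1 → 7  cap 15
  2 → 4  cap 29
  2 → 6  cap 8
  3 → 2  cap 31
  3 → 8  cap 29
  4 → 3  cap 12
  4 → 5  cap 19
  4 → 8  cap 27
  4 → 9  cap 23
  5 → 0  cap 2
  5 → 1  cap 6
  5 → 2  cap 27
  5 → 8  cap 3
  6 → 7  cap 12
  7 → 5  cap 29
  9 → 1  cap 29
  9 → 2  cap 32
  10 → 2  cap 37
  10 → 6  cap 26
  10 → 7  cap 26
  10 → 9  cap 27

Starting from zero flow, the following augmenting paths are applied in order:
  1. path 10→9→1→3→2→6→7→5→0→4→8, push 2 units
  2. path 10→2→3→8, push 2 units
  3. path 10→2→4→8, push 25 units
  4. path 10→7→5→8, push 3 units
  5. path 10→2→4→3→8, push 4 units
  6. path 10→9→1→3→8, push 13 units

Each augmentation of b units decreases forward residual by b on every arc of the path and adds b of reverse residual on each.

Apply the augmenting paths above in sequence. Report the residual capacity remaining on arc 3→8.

after path 1 (10→9→1→3→2→6→7→5→0→4→8, push 2): res(3,8)=29
after path 2 (10→2→3→8, push 2): res(3,8)=27
after path 3 (10→2→4→8, push 25): res(3,8)=27
after path 4 (10→7→5→8, push 3): res(3,8)=27
after path 5 (10→2→4→3→8, push 4): res(3,8)=23
after path 6 (10→9→1→3→8, push 13): res(3,8)=10

Residual capacity of (3,8): 10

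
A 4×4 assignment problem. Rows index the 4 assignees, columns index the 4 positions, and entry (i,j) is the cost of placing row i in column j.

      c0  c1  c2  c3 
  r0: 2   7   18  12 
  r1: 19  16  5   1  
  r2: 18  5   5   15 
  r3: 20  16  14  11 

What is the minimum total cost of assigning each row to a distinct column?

optimal assignment: row0→col0 (cost 2), row1→col3 (cost 1), row2→col1 (cost 5), row3→col2 (cost 14)
total = 2 + 1 + 5 + 14 = 22

Minimum assignment cost: 22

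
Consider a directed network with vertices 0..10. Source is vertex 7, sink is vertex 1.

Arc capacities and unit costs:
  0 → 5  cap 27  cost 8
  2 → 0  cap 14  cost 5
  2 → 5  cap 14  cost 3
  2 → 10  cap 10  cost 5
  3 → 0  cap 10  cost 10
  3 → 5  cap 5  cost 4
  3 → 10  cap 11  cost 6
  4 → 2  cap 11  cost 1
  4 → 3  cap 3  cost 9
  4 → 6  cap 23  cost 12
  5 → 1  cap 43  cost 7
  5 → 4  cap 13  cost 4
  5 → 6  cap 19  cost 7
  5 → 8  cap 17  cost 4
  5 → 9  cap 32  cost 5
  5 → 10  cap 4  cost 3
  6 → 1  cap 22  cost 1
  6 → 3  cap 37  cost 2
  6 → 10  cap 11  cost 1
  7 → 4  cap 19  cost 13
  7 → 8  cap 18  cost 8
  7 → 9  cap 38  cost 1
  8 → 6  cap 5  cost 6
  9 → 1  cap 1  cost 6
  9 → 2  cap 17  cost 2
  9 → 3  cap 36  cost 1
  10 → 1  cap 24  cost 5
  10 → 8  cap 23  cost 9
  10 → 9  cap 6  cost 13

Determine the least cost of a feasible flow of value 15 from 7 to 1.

shortest-cost path #1: 7→9→1 push 1 @ unit cost 7 (adds 7)
shortest-cost path #2: 7→9→2→5→1 push 14 @ unit cost 13 (adds 182)
total cost = 189

Minimum cost for 15 units: 189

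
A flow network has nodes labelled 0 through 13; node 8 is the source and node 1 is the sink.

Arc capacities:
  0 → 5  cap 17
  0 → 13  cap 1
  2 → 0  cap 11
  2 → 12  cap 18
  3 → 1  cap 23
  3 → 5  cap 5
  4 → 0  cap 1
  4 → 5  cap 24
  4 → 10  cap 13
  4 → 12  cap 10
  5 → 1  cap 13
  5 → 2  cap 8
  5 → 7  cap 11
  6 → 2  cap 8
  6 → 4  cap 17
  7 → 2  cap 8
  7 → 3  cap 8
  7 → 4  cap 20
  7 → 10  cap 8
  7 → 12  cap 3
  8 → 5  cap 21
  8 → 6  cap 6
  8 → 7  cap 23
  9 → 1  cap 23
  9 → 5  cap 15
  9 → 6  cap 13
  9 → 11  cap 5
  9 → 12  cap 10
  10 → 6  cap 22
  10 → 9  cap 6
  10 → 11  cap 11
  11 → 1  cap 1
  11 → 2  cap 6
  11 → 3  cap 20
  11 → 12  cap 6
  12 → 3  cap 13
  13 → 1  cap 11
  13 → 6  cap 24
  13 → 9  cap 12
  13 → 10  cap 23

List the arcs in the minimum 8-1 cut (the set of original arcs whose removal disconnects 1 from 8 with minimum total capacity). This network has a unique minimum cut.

Min-cut arcs: {(0,13), (3,1), (5,1), (10,9), (11,1)} (total capacity 44)

augment #1: 8→5→1 push 13
augment #2: 8→7→3→1 push 8
augment #3: 8→7→10→9→1 push 6
augment #4: 8→7→10→11→1 push 1
augment #5: 8→7→12→3→1 push 3
augment #6: 8→5→2→0→13→1 push 1
augment #7: 8→5→2→12→3→1 push 7
augment #8: 8→6→2→12→3→1 push 3
augment #9: 8→7→10→11→3→1 push 1
augment #10: 8→6→4→10→11→3→1 push 1
max flow = 44; residual-reachable set from 8 gives S-side
cut edges (S→T): {(0,13), (3,1), (5,1), (10,9), (11,1)} total cap 44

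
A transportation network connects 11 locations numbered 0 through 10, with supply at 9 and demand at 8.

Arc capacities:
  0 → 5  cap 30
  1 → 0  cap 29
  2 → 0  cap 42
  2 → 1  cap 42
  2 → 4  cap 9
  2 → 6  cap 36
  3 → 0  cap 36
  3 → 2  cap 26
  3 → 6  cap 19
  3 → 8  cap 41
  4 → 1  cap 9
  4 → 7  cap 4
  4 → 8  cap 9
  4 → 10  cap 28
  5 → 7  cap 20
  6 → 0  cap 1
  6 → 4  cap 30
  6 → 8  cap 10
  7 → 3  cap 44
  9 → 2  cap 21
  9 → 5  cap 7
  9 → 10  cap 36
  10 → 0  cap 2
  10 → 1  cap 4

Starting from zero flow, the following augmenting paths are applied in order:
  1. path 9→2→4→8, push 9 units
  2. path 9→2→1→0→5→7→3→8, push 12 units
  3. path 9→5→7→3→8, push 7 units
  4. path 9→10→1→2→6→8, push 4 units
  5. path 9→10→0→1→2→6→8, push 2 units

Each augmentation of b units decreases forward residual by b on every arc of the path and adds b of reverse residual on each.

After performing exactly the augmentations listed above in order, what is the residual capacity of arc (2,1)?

after path 1 (9→2→4→8, push 9): res(2,1)=42
after path 2 (9→2→1→0→5→7→3→8, push 12): res(2,1)=30
after path 3 (9→5→7→3→8, push 7): res(2,1)=30
after path 4 (9→10→1→2→6→8, push 4): res(2,1)=34
after path 5 (9→10→0→1→2→6→8, push 2): res(2,1)=36

Residual capacity of (2,1): 36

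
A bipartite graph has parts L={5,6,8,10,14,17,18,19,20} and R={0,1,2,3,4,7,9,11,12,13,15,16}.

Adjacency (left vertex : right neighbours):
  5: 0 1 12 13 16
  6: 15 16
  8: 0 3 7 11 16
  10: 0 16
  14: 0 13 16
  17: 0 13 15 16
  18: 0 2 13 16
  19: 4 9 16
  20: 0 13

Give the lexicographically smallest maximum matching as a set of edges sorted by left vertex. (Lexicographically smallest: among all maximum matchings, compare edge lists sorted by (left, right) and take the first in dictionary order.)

|M| = 8 (so the lex-smallest maximum matching has 8 edges)
process left vertices in ascending order; for each, take the smallest-labelled available neighbour that still permits 8 edges overall, or leave it unmatched if none does
lex-smallest matching: {5-1, 6-15, 8-3, 10-0, 14-13, 17-16, 18-2, 19-4}

Lex-smallest maximum matching: {(5,1), (6,15), (8,3), (10,0), (14,13), (17,16), (18,2), (19,4)}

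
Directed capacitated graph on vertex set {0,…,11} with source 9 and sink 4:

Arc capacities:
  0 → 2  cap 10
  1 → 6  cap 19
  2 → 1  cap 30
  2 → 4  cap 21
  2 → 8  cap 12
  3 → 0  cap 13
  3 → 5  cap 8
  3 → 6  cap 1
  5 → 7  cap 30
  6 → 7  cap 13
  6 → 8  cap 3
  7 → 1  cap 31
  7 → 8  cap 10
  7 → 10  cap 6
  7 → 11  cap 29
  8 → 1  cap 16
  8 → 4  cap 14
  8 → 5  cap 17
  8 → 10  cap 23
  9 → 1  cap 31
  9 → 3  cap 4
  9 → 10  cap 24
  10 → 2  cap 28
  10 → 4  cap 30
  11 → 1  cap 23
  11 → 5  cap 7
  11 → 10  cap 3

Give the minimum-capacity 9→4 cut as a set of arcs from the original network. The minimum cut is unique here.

augment #1: 9→10→4 push 24
augment #2: 9→1→6→8→4 push 3
augment #3: 9→3→0→2→4 push 4
augment #4: 9→1→6→7→8→4 push 10
augment #5: 9→1→6→7→10→4 push 3
max flow = 44; residual-reachable set from 9 gives S-side
cut edges (S→T): {(6,7), (6,8), (9,3), (9,10)} total cap 44

Min-cut arcs: {(6,7), (6,8), (9,3), (9,10)} (total capacity 44)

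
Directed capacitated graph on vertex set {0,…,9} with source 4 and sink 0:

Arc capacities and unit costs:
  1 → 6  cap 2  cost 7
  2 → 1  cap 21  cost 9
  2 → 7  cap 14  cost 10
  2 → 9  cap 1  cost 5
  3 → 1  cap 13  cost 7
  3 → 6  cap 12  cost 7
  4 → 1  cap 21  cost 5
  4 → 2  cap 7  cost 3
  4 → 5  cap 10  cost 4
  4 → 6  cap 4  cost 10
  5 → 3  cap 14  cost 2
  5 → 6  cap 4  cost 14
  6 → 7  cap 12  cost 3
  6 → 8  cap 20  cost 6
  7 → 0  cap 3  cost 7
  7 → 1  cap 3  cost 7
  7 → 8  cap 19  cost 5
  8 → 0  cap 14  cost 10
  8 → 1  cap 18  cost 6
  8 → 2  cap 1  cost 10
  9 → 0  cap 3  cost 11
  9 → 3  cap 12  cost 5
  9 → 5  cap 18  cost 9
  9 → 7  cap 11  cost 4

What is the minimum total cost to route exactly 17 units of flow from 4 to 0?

shortest-cost path #1: 4→2→9→0 push 1 @ unit cost 19 (adds 19)
shortest-cost path #2: 4→6→7→0 push 3 @ unit cost 20 (adds 60)
shortest-cost path #3: 4→6→8→0 push 1 @ unit cost 26 (adds 26)
shortest-cost path #4: 4→2→7→6→8→0 push 3 @ unit cost 26 (adds 78)
shortest-cost path #5: 4→1→6→8→0 push 2 @ unit cost 28 (adds 56)
shortest-cost path #6: 4→2→7→8→0 push 3 @ unit cost 28 (adds 84)
shortest-cost path #7: 4→5→3→6→8→0 push 4 @ unit cost 29 (adds 116)
total cost = 439

Minimum cost for 17 units: 439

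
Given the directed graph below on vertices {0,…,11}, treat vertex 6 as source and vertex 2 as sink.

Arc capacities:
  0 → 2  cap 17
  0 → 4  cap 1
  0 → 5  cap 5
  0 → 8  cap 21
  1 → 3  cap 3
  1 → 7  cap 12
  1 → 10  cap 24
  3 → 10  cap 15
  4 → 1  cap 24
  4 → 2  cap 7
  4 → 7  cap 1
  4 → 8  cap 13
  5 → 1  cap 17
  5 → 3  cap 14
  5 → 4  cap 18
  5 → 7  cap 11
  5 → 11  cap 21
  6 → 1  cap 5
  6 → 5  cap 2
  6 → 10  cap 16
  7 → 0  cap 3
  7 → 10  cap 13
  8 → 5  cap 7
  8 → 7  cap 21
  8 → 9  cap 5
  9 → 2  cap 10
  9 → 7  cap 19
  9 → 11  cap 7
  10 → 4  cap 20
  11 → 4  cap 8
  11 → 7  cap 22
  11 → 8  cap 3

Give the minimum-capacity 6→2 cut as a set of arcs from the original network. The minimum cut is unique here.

Min-cut arcs: {(4,2), (7,0), (8,9)} (total capacity 15)

augment #1: 6→5→4→2 push 2
augment #2: 6→10→4→2 push 5
augment #3: 6→1→7→0→2 push 3
augment #4: 6→10→4→8→9→2 push 5
max flow = 15; residual-reachable set from 6 gives S-side
cut edges (S→T): {(4,2), (7,0), (8,9)} total cap 15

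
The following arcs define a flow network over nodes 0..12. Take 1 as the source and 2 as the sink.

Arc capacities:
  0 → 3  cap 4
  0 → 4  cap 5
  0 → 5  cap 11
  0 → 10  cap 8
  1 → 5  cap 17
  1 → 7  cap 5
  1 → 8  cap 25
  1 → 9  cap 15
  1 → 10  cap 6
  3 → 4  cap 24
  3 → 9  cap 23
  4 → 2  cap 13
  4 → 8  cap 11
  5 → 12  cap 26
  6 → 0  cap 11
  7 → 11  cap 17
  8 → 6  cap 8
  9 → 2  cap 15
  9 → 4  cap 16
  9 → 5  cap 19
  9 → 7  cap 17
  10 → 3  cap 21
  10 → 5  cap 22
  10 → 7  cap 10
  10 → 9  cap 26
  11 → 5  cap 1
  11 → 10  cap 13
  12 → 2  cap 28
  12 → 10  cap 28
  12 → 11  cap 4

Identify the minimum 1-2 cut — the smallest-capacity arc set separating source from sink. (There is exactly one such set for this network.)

Min-cut arcs: {(1,5), (1,7), (1,9), (1,10), (8,6)} (total capacity 51)

augment #1: 1→9→2 push 15
augment #2: 1→5→12→2 push 17
augment #3: 1→10→3→4→2 push 6
augment #4: 1→7→11→5→12→2 push 1
augment #5: 1→8→6→0→4→2 push 5
augment #6: 1→7→11→10→3→4→2 push 2
augment #7: 1→7→11→10→5→12→2 push 2
augment #8: 1→8→6→0→5→12→2 push 3
max flow = 51; residual-reachable set from 1 gives S-side
cut edges (S→T): {(1,5), (1,7), (1,9), (1,10), (8,6)} total cap 51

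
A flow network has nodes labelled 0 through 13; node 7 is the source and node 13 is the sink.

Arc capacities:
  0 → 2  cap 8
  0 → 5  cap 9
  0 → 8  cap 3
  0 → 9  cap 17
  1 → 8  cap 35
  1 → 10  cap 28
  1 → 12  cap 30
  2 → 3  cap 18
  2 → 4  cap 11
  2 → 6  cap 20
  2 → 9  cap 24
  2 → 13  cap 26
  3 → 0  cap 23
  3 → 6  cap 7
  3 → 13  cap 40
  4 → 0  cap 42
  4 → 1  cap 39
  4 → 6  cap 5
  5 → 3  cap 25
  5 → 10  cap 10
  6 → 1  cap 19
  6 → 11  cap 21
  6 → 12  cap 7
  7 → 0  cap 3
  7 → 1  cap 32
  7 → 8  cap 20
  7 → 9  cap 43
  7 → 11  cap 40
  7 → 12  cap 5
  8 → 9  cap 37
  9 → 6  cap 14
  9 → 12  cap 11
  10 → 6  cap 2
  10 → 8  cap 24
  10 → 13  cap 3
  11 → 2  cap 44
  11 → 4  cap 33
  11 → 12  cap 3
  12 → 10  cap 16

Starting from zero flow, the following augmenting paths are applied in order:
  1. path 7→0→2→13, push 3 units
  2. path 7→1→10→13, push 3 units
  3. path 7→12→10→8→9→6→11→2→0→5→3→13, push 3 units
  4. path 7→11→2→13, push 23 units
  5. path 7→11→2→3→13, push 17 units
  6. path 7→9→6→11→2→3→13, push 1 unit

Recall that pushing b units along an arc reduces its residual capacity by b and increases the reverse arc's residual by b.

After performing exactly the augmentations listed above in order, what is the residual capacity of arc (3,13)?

after path 1 (7→0→2→13, push 3): res(3,13)=40
after path 2 (7→1→10→13, push 3): res(3,13)=40
after path 3 (7→12→10→8→9→6→11→2→0→5→3→13, push 3): res(3,13)=37
after path 4 (7→11→2→13, push 23): res(3,13)=37
after path 5 (7→11→2→3→13, push 17): res(3,13)=20
after path 6 (7→9→6→11→2→3→13, push 1): res(3,13)=19

Residual capacity of (3,13): 19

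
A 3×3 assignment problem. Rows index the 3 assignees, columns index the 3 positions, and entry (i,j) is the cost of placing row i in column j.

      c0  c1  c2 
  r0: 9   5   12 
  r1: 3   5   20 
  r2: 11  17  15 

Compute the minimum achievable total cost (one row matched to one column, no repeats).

Minimum assignment cost: 23

optimal assignment: row0→col1 (cost 5), row1→col0 (cost 3), row2→col2 (cost 15)
total = 5 + 3 + 15 = 23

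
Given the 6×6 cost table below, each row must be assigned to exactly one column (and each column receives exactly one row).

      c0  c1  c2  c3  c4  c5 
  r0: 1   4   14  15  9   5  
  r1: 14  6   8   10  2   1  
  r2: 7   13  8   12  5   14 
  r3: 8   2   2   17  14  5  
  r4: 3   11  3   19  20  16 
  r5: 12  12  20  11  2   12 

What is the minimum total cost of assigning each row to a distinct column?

optimal assignment: row0→col0 (cost 1), row1→col5 (cost 1), row2→col3 (cost 12), row3→col1 (cost 2), row4→col2 (cost 3), row5→col4 (cost 2)
total = 1 + 1 + 12 + 2 + 3 + 2 = 21

Minimum assignment cost: 21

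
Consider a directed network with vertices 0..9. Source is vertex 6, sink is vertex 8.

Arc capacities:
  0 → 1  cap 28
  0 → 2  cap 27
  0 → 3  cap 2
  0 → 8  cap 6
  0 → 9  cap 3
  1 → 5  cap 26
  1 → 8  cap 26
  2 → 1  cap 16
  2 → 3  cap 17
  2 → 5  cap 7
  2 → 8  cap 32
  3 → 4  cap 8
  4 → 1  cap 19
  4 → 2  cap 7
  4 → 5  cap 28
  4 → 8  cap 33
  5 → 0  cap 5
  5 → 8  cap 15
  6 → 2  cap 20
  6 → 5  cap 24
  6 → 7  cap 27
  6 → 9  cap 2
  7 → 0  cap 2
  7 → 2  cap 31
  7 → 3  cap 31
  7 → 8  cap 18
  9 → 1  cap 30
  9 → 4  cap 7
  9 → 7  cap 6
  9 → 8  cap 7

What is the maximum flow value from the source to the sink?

Maximum flow value: 69

augment #1: 6→2→8 bottleneck 20, total now 20
augment #2: 6→5→8 bottleneck 15, total now 35
augment #3: 6→7→8 bottleneck 18, total now 53
augment #4: 6→9→8 bottleneck 2, total now 55
augment #5: 6→5→0→8 bottleneck 5, total now 60
augment #6: 6→7→0→8 bottleneck 1, total now 61
augment #7: 6→7→2→8 bottleneck 8, total now 69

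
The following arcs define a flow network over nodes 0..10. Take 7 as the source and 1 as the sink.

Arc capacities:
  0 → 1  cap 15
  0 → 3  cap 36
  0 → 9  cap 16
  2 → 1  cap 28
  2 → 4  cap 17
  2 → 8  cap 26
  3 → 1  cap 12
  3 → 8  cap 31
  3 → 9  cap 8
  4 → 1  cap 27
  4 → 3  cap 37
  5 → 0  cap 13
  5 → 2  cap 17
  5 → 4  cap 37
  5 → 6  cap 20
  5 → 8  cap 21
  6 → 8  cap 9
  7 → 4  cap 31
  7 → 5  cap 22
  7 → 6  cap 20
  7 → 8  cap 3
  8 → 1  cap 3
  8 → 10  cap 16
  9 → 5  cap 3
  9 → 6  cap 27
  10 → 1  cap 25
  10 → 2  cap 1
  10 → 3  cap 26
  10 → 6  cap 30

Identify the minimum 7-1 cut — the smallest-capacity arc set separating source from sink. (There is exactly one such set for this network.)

augment #1: 7→4→1 push 27
augment #2: 7→8→1 push 3
augment #3: 7→4→3→1 push 4
augment #4: 7→5→0→1 push 13
augment #5: 7→5→2→1 push 9
augment #6: 7→6→8→10→1 push 9
max flow = 65; residual-reachable set from 7 gives S-side
cut edges (S→T): {(6,8), (7,4), (7,5), (7,8)} total cap 65

Min-cut arcs: {(6,8), (7,4), (7,5), (7,8)} (total capacity 65)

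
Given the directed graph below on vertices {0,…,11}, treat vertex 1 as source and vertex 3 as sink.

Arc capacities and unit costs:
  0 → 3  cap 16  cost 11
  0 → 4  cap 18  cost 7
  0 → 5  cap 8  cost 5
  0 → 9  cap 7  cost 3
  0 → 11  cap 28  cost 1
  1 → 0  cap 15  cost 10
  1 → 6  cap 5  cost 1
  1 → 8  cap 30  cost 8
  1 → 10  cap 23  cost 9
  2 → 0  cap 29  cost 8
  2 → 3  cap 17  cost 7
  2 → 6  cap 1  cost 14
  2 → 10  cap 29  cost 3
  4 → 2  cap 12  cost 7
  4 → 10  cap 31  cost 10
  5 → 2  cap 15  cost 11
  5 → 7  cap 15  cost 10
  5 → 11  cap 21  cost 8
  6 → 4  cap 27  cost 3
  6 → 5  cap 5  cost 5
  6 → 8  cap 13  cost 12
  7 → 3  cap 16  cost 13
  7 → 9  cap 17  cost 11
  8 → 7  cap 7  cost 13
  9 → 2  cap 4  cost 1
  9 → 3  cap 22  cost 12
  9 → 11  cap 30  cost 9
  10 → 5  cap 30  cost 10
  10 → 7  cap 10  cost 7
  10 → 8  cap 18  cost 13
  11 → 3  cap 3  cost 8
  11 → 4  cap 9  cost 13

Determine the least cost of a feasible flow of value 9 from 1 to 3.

Minimum cost for 9 units: 168

shortest-cost path #1: 1→6→4→2→3 push 5 @ unit cost 18 (adds 90)
shortest-cost path #2: 1→0→11→3 push 3 @ unit cost 19 (adds 57)
shortest-cost path #3: 1→0→3 push 1 @ unit cost 21 (adds 21)
total cost = 168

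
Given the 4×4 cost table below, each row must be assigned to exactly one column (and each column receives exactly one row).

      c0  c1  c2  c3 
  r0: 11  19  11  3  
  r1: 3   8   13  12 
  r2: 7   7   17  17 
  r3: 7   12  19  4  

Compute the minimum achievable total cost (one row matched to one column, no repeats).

optimal assignment: row0→col2 (cost 11), row1→col0 (cost 3), row2→col1 (cost 7), row3→col3 (cost 4)
total = 11 + 3 + 7 + 4 = 25

Minimum assignment cost: 25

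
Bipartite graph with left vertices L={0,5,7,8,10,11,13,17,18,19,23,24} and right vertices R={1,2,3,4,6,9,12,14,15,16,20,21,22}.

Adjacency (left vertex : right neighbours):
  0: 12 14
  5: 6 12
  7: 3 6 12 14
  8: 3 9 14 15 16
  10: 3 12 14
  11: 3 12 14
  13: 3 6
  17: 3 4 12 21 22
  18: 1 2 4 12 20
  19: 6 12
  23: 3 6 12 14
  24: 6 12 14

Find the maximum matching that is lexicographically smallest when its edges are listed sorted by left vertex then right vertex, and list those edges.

Lex-smallest maximum matching: {(0,12), (5,6), (7,3), (8,9), (10,14), (17,4), (18,1)}

|M| = 7 (so the lex-smallest maximum matching has 7 edges)
process left vertices in ascending order; for each, take the smallest-labelled available neighbour that still permits 7 edges overall, or leave it unmatched if none does
lex-smallest matching: {0-12, 5-6, 7-3, 8-9, 10-14, 17-4, 18-1}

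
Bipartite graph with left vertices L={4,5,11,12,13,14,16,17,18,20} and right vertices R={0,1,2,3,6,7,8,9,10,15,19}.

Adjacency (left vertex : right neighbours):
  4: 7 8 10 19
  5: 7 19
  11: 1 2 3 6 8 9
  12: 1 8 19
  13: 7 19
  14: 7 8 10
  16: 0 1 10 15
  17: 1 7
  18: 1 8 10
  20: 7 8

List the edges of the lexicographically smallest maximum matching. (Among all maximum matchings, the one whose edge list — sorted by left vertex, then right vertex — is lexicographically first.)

Lex-smallest maximum matching: {(4,7), (5,19), (11,2), (12,1), (14,8), (16,0), (18,10)}

|M| = 7 (so the lex-smallest maximum matching has 7 edges)
process left vertices in ascending order; for each, take the smallest-labelled available neighbour that still permits 7 edges overall, or leave it unmatched if none does
lex-smallest matching: {4-7, 5-19, 11-2, 12-1, 14-8, 16-0, 18-10}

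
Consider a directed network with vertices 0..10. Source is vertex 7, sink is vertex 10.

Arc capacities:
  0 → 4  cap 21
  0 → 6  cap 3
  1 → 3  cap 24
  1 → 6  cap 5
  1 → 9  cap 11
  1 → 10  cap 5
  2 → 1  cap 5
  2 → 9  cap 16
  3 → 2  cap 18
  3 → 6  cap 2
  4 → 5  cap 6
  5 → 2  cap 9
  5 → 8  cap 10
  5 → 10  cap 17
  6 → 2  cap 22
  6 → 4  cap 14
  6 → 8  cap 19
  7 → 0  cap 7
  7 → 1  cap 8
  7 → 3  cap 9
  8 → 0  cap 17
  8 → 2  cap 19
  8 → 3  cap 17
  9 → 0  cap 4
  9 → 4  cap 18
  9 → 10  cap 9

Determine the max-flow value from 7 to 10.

augment #1: 7→1→10 bottleneck 5, total now 5
augment #2: 7→1→9→10 bottleneck 3, total now 8
augment #3: 7→0→4→5→10 bottleneck 6, total now 14
augment #4: 7→3→2→9→10 bottleneck 6, total now 20

Maximum flow value: 20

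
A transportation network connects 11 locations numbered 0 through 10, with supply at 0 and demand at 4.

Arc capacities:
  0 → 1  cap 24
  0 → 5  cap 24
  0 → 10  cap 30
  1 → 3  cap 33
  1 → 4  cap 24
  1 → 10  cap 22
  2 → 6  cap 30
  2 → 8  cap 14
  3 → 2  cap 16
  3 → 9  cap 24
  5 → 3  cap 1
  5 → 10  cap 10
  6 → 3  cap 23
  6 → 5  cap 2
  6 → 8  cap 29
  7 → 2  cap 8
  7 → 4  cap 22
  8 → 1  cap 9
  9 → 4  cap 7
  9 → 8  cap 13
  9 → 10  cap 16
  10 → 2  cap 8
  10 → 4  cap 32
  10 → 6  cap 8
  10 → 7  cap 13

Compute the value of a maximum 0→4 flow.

augment #1: 0→1→4 bottleneck 24, total now 24
augment #2: 0→10→4 bottleneck 30, total now 54
augment #3: 0→5→10→4 bottleneck 2, total now 56
augment #4: 0→5→3→9→4 bottleneck 1, total now 57
augment #5: 0→5→10→7→4 bottleneck 8, total now 65

Maximum flow value: 65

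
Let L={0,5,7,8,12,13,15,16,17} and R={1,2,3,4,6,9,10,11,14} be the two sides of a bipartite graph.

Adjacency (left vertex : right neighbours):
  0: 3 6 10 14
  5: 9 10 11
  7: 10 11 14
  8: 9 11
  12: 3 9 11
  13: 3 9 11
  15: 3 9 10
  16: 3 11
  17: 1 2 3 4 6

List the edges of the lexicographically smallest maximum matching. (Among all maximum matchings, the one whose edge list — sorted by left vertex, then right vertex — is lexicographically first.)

|M| = 7 (so the lex-smallest maximum matching has 7 edges)
process left vertices in ascending order; for each, take the smallest-labelled available neighbour that still permits 7 edges overall, or leave it unmatched if none does
lex-smallest matching: {0-6, 5-9, 7-14, 8-11, 12-3, 15-10, 17-1}

Lex-smallest maximum matching: {(0,6), (5,9), (7,14), (8,11), (12,3), (15,10), (17,1)}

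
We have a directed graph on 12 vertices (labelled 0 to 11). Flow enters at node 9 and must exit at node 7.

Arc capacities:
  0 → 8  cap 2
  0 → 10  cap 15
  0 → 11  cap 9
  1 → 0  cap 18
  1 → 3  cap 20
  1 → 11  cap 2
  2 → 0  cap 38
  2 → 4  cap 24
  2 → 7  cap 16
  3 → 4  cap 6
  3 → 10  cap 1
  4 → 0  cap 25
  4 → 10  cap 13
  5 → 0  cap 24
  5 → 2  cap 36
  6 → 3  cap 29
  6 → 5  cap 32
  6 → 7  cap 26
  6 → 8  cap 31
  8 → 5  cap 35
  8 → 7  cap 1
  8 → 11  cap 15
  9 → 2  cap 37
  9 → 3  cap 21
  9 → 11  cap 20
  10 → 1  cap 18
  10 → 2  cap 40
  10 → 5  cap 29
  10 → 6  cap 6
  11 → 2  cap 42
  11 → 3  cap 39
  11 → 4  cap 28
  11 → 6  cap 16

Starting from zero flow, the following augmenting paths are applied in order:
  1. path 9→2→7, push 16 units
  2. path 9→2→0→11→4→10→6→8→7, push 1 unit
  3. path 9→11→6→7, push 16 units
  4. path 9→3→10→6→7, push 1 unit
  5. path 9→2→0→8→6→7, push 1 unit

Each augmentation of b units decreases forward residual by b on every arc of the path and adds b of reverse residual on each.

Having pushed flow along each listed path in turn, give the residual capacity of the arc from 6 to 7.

after path 1 (9→2→7, push 16): res(6,7)=26
after path 2 (9→2→0→11→4→10→6→8→7, push 1): res(6,7)=26
after path 3 (9→11→6→7, push 16): res(6,7)=10
after path 4 (9→3→10→6→7, push 1): res(6,7)=9
after path 5 (9→2→0→8→6→7, push 1): res(6,7)=8

Residual capacity of (6,7): 8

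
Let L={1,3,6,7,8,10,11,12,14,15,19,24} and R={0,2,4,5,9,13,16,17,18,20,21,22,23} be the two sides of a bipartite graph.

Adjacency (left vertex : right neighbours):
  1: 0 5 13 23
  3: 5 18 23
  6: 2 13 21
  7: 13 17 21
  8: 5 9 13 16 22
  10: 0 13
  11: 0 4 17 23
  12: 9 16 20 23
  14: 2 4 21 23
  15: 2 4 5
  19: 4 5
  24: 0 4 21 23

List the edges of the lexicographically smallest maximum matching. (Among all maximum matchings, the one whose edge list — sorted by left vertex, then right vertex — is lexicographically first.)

Lex-smallest maximum matching: {(1,0), (3,18), (6,2), (7,13), (8,9), (11,17), (12,16), (14,21), (15,4), (19,5), (24,23)}

|M| = 11 (so the lex-smallest maximum matching has 11 edges)
process left vertices in ascending order; for each, take the smallest-labelled available neighbour that still permits 11 edges overall, or leave it unmatched if none does
lex-smallest matching: {1-0, 3-18, 6-2, 7-13, 8-9, 11-17, 12-16, 14-21, 15-4, 19-5, 24-23}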